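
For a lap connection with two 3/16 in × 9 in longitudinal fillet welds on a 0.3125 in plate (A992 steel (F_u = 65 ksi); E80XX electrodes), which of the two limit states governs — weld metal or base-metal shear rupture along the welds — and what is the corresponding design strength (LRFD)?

φR_n ≈ 85.9 kip (weld metal governs)

E80XX → F_EXX = 80 ksi.
t_e = 0.707 × 0.1875 = 0.1326 in; L = 18 in.
Weld metal: φR_n = 0.75 × 0.6 × 80 × 0.1326 × 18 = 85.9 kip.
Base metal (shear rupture): φR_n = 0.75 × 0.6 × 65 × 0.3125 × 18 = 164.5 kip.
Governing: weld metal.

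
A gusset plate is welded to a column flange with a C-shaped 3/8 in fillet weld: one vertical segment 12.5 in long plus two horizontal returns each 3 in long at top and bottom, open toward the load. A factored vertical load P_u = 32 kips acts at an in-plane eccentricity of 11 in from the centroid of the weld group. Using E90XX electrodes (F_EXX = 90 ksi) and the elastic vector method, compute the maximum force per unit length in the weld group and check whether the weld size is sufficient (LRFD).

Total weld length L_w = 18.5 in. Treat welds as unit-width lines.
Centroid: x̄ = 2×3×1.5 / 18.5 = 0.4865 in from the vertical weld.
Polar moment about centroid: J = I_x + I_y = [12.5³/12 + 2×3×6.25²] + [12.5×0.4865² + 2(3³/12 + 3×1.014²)] = 410.8 in³.
Direct shear f_v = P/L_w = 32 / 18.5 = 1.73 kip/in (vertical).
Torsion M = P·e = 32 × 11 = 352 kip·in.
Critical point at (x, y) = (2.514, 6.25) from centroid. f_tx = M·y/J = 5.356 kip/in; f_ty = M·x/J = 2.154 kip/in.
Resultant f_max = √[f_tx² + (f_v + f_ty)²] = √[5.356² + (1.73 + 2.154)²] = 6.616 kip/in.
Capacity per unit length: φr_n = 0.75 × 0.6 × 90 × (0.707 × 0.375) = 10.74 kip/in.
6.616 ≤ 10.74 → adequate.

f_max ≈ 6.62 kip/in; adequate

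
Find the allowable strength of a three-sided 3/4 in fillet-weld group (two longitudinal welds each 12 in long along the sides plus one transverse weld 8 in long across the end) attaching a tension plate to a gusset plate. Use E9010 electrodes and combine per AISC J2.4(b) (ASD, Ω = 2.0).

E90XX → F_EXX = 90 ksi.
t_e = 0.707 × 0.75 = 0.5302 in.
R_nwl = 0.6 × 90 × 0.5302 × 24 = 687.2 kips (longitudinal, 2 welds).
R_nwt = 0.6 × 90 × 0.5302 × 8 = 229.1 kips (transverse, base value).
(i) R_nwl + R_nwt = 916.3 kips; (ii) 0.85 R_nwl + 1.5 R_nwt = 927.7 kips.
R_n = max = 927.7 kips [governs: (ii)]; R_n/Ω = 463.9 kips.

R_n/Ω ≈ 464 kips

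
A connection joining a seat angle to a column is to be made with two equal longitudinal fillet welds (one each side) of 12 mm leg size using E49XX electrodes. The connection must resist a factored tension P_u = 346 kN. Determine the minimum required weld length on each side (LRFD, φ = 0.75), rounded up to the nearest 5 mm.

L = 95 mm on each side

E49XX → F_EXX = 490 MPa.
Throat t_e = 0.707 × 12 = 8.484 mm.
φr_n = 0.75 × 0.6 × 490 × 8.484 × 10⁻³ = 1.871 kN/mm.
L_req = P_u / φr_n = 346 / 1.871 = 185 mm total.
Per side: 185 / 2 = 92.48 mm.
Round up → use L = 95 mm on each side.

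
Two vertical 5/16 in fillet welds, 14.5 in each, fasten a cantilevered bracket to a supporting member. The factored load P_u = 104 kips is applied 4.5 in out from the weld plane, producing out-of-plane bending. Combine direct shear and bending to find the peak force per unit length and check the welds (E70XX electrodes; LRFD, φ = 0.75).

E70XX → F_EXX = 70 ksi.
L_w = 2 × 14.5 = 29 in; section modulus (unit throat) S = 2 × L²/6 = 70.08 in².
Direct shear f_v = P/L_w = 104/29 = 3.586 kip/in.
Moment M = P × e = 104 × 4.5 = 468 kip·in; bending f_b = M/S = 6.678 kip/in.
f_max = √(f_v² + f_b²) = √(3.586² + 6.678²) = 7.58 kip/in.
φr_n = 0.75 × 0.6 × 70 × (0.707 × 0.3125) = 6.96 kip/in → NOT adequate.

f_max ≈ 7.58 kip/in; NOT adequate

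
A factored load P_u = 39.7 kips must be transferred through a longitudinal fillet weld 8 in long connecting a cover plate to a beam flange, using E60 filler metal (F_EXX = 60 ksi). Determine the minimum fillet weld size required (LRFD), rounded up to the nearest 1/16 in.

Total weld length L = 8 in.
Required throat t_e = P_u / (φ × 0.6 F_EXX × L) = 39.7 / (0.75 × 0.6 × 60 × 8) = 0.1838 in.
Required leg w = t_e / 0.707 = 0.26 in → use 5/16 in.

w = 5/16 in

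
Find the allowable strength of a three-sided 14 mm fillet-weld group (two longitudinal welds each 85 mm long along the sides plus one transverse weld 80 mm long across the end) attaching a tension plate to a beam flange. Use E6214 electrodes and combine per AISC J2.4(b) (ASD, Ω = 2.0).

E62XX → F_EXX = 620 MPa.
t_e = 0.707 × 14 = 9.898 mm.
R_nwl = 0.6 × 620 × 9.898 × 170 × 10⁻³ = 625.9 kN (longitudinal, 2 welds).
R_nwt = 0.6 × 620 × 9.898 × 80 × 10⁻³ = 294.6 kN (transverse, base value).
(i) R_nwl + R_nwt = 920.5 kN; (ii) 0.85 R_nwl + 1.5 R_nwt = 973.9 kN.
R_n = max = 973.9 kN [governs: (ii)]; R_n/Ω = 487 kN.

R_n/Ω ≈ 487 kN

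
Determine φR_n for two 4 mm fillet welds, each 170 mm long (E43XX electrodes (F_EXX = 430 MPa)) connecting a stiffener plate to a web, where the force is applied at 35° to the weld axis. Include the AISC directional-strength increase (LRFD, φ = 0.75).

φR_n ≈ 226 kN

t_e = 0.707 × 4 = 2.828 mm; A_we = 2.828 × 340 = 961.5 mm².
Directional factor: 1.0 + 0.5 sin^1.5(35°) = 1.217.
F_nw = 0.6 × 430 × 1.217 = 314 MPa.
φR_n = 0.75 × 314 × 961.5 × 10⁻³ = 226.5 kN.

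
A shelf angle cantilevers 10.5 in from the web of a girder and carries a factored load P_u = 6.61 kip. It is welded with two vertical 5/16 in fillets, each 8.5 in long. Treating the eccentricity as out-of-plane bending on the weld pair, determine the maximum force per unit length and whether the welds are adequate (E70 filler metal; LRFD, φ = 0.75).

E70XX → F_EXX = 70 ksi.
L_w = 2 × 8.5 = 17 in; section modulus (unit throat) S = 2 × L²/6 = 24.08 in².
Direct shear f_v = P/L_w = 6.61/17 = 0.3888 kip/in.
Moment M = P × e = 6.61 × 10.5 = 69.405 kip·in; bending f_b = M/S = 2.882 kip/in.
f_max = √(f_v² + f_b²) = √(0.3888² + 2.882²) = 2.908 kip/in.
φr_n = 0.75 × 0.6 × 70 × (0.707 × 0.3125) = 6.96 kip/in → adequate.

f_max ≈ 2.91 kip/in; adequate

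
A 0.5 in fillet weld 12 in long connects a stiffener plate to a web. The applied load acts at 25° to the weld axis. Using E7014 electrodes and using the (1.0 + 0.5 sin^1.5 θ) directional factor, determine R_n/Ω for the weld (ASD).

E70XX → F_EXX = 70 ksi.
t_e = 0.707 × 0.5 = 0.3535 in; A_we = 0.3535 × 12 = 4.242 in².
Directional factor: 1.0 + 0.5 sin^1.5(25°) = 1.137.
F_nw = 0.6 × 70 × 1.137 = 47.77 ksi.
R_n/Ω = (47.77 × 4.242) / 2.0 = 101.3 kip.

R_n/Ω ≈ 101 kip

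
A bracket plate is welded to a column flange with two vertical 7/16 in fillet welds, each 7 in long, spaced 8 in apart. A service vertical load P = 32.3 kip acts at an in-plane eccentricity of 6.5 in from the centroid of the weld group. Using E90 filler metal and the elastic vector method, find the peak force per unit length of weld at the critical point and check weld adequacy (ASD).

f_max ≈ 5.9 kip/in; adequate

E90XX → F_EXX = 90 ksi.
Total weld length L_w = 14 in. Treat welds as unit-width lines.
Polar moment about centroid: J = 2[d³/12 + d(b/2)²] = 2[7³/12 + 7×4²] = 281.2 in³.
Direct shear f_v = P/L_w = 32.3 / 14 = 2.307 kip/in (vertical).
Torsion M = P·e = 32.3 × 6.5 = 209.95 kip·in.
Critical point at (x, y) = (4, 3.5) from centroid. f_tx = M·y/J = 2.613 kip/in; f_ty = M·x/J = 2.987 kip/in.
Resultant f_max = √[f_tx² + (f_v + f_ty)²] = √[2.613² + (2.307 + 2.987)²] = 5.904 kip/in.
Capacity per unit length: r_n/Ω = (1/2.0) × 0.6 × 90 × (0.707 × 0.4375) = 8.351 kip/in.
5.904 ≤ 8.351 → adequate.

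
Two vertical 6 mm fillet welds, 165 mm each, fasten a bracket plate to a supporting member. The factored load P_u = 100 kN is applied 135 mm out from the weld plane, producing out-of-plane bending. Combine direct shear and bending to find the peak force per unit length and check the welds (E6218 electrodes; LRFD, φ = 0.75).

E62XX → F_EXX = 620 MPa.
L_w = 2 × 165 = 330 mm; section modulus (unit throat) S = 2 × L²/6 = 9075 mm².
Direct shear f_v = P/L_w = 100×10³/330 = 303 N/mm.
Moment M = P × e = 100×10³ × 135 = 13500000 N·mm; bending f_b = M/S = 1488 N/mm.
f_max = √(f_v² + f_b²) = √(303² + 1488²) = 1518 N/mm.
φr_n = 0.75 × 0.6 × 620 × (0.707 × 6) = 1184 N/mm → NOT adequate.

f_max ≈ 1520 N/mm; NOT adequate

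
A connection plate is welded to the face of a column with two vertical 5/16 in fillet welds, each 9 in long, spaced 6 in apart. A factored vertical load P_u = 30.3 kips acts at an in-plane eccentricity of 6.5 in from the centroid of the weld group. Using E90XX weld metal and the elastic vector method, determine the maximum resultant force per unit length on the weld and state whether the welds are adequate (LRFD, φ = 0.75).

E90XX → F_EXX = 90 ksi.
Total weld length L_w = 18 in. Treat welds as unit-width lines.
Polar moment about centroid: J = 2[d³/12 + d(b/2)²] = 2[9³/12 + 9×3²] = 283.5 in³.
Direct shear f_v = P/L_w = 30.3 / 18 = 1.683 kip/in (vertical).
Torsion M = P·e = 30.3 × 6.5 = 196.95 kip·in.
Critical point at (x, y) = (3, 4.5) from centroid. f_tx = M·y/J = 3.126 kip/in; f_ty = M·x/J = 2.084 kip/in.
Resultant f_max = √[f_tx² + (f_v + f_ty)²] = √[3.126² + (1.683 + 2.084)²] = 4.896 kip/in.
Capacity per unit length: φr_n = 0.75 × 0.6 × 90 × (0.707 × 0.3125) = 8.948 kip/in.
4.896 ≤ 8.948 → adequate.

f_max ≈ 4.9 kip/in; adequate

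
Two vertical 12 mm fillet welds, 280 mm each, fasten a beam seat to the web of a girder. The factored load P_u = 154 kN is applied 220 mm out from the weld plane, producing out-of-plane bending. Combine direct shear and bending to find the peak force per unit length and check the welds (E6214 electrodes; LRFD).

f_max ≈ 1330 N/mm; adequate

E62XX → F_EXX = 620 MPa.
L_w = 2 × 280 = 560 mm; section modulus (unit throat) S = 2 × L²/6 = 26130 mm².
Direct shear f_v = P/L_w = 154×10³/560 = 275 N/mm.
Moment M = P × e = 154×10³ × 220 = 33880000 N·mm; bending f_b = M/S = 1296 N/mm.
f_max = √(f_v² + f_b²) = √(275² + 1296²) = 1325 N/mm.
φr_n = 0.75 × 0.6 × 620 × (0.707 × 12) = 2367 N/mm → adequate.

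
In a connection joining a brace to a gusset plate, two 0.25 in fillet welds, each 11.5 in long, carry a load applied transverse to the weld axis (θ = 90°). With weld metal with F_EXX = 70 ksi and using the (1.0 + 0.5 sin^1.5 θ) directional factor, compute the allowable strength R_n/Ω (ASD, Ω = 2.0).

t_e = 0.707 × 0.25 = 0.1767 in; A_we = 0.1767 × 23 = 4.065 in².
Directional factor: 1.0 + 0.5 sin^1.5(90°) = 1.5.
F_nw = 0.6 × 70 × 1.5 = 63 ksi.
R_n/Ω = (63 × 4.065) / 2.0 = 128.1 kip.

R_n/Ω ≈ 128 kip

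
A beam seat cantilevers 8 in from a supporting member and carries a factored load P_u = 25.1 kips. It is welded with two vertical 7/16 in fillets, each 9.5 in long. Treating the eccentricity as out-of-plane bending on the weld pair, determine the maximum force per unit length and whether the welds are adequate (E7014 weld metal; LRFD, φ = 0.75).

f_max ≈ 6.8 kip/in; adequate

E70XX → F_EXX = 70 ksi.
L_w = 2 × 9.5 = 19 in; section modulus (unit throat) S = 2 × L²/6 = 30.08 in².
Direct shear f_v = P/L_w = 25.1/19 = 1.321 kip/in.
Moment M = P × e = 25.1 × 8 = 200.8 kip·in; bending f_b = M/S = 6.675 kip/in.
f_max = √(f_v² + f_b²) = √(1.321² + 6.675²) = 6.804 kip/in.
φr_n = 0.75 × 0.6 × 70 × (0.707 × 0.4375) = 9.743 kip/in → adequate.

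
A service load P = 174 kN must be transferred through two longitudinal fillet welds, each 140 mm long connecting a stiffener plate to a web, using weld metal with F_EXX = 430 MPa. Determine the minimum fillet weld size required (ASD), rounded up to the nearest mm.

Total weld length L = 280 mm.
Required throat t_e = P × Ω / (0.6 F_EXX × L) = 174 × 2.0 / (0.6 × 430 × 280 × 10⁻³) = 4.817 mm.
Required leg w = t_e / 0.707 = 6.814 mm → use 7 mm.

w = 7 mm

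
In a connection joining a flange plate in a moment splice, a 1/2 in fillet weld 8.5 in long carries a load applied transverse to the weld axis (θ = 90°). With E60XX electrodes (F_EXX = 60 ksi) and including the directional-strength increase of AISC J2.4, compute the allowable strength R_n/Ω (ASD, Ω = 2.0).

t_e = 0.707 × 0.5 = 0.3535 in; A_we = 0.3535 × 8.5 = 3.005 in².
Directional factor: 1.0 + 0.5 sin^1.5(90°) = 1.5.
F_nw = 0.6 × 60 × 1.5 = 54 ksi.
R_n/Ω = (54 × 3.005) / 2.0 = 81.13 kips.

R_n/Ω ≈ 81.1 kips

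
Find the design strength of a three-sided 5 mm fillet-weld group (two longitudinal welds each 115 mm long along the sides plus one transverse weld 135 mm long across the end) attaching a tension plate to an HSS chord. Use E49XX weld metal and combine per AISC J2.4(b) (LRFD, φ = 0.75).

E49XX → F_EXX = 490 MPa.
t_e = 0.707 × 5 = 3.535 mm.
R_nwl = 0.6 × 490 × 3.535 × 230 × 10⁻³ = 239 kN (longitudinal, 2 welds).
R_nwt = 0.6 × 490 × 3.535 × 135 × 10⁻³ = 140.3 kN (transverse, base value).
(i) R_nwl + R_nwt = 379.3 kN; (ii) 0.85 R_nwl + 1.5 R_nwt = 413.6 kN.
R_n = max = 413.6 kN [governs: (ii)]; φR_n = 310.2 kN.

φR_n ≈ 310 kN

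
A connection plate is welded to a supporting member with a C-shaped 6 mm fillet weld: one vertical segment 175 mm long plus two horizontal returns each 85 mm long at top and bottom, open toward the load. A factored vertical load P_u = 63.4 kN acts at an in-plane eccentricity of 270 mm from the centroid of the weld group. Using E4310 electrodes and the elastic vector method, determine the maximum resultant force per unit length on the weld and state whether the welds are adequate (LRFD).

f_max ≈ 1040 N/mm; NOT adequate

E43XX → F_EXX = 430 MPa.
Total weld length L_w = 345 mm. Treat welds as unit-width lines.
Centroid: x̄ = 2×85×42.5 / 345 = 20.94 mm from the vertical weld.
Polar moment about centroid: J = I_x + I_y = [175³/12 + 2×85×87.5²] + [175×20.94² + 2(85³/12 + 85×21.56²)] = 2006000 mm³.
Direct shear f_v = P/L_w = 63.4×10³ / 345 = 183.8 N/mm (vertical).
Torsion M = P·e = 63.4×10³ × 270 = 17118000 N·mm.
Critical point at (x, y) = (64.06, 87.5) from centroid. f_tx = M·y/J = 746.6 N/mm; f_ty = M·x/J = 546.6 N/mm.
Resultant f_max = √[f_tx² + (f_v + f_ty)²] = √[746.6² + (183.8 + 546.6)²] = 1044 N/mm.
Capacity per unit length: φr_n = 0.75 × 0.6 × 430 × (0.707 × 6) = 820.8 N/mm.
1044 > 820.8 → NOT adequate.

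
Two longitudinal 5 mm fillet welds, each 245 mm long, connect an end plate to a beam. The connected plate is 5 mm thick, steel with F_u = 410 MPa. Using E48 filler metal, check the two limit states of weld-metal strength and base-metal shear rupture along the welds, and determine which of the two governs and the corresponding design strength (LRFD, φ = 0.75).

E48XX → F_EXX = 480 MPa.
t_e = 0.707 × 5 = 3.535 mm; L = 490 mm.
Weld metal: φR_n = 0.75 × 0.6 × 480 × 3.535 × 490 × 10⁻³ = 374.1 kN.
Base metal (shear rupture): φR_n = 0.75 × 0.6 × 410 × 5 × 490 × 10⁻³ = 452 kN.
Governing: weld metal.

φR_n ≈ 374 kN (weld metal governs)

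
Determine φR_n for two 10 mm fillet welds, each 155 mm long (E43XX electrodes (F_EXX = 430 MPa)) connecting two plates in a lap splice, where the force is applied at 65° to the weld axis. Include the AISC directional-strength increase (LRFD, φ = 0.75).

φR_n ≈ 607 kN

t_e = 0.707 × 10 = 7.07 mm; A_we = 7.07 × 310 = 2192 mm².
Directional factor: 1.0 + 0.5 sin^1.5(65°) = 1.431.
F_nw = 0.6 × 430 × 1.431 = 369.3 MPa.
φR_n = 0.75 × 369.3 × 2192 × 10⁻³ = 607 kN.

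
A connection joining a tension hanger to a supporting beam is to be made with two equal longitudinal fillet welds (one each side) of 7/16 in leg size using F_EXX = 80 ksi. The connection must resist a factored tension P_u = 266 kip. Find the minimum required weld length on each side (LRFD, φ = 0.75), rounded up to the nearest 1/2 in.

L = 12 in on each side

Throat t_e = 0.707 × 0.4375 = 0.3093 in.
φr_n = 0.75 × 0.6 × 80 × 0.3093 = 11.14 kip/in.
L_req = P_u / φr_n = 266 / 11.14 = 23.89 in total.
Per side: 23.89 / 2 = 11.94 in.
Round up → use L = 12 in on each side.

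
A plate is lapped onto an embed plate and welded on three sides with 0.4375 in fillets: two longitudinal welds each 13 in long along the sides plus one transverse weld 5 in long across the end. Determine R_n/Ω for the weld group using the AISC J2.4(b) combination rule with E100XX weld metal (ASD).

E100XX → F_EXX = 100 ksi.
t_e = 0.707 × 0.4375 = 0.3093 in.
R_nwl = 0.6 × 100 × 0.3093 × 26 = 482.5 kips (longitudinal, 2 welds).
R_nwt = 0.6 × 100 × 0.3093 × 5 = 92.79 kips (transverse, base value).
(i) R_nwl + R_nwt = 575.3 kips; (ii) 0.85 R_nwl + 1.5 R_nwt = 549.3 kips.
R_n = max = 575.3 kips [governs: (i)]; R_n/Ω = 287.7 kips.

R_n/Ω ≈ 288 kips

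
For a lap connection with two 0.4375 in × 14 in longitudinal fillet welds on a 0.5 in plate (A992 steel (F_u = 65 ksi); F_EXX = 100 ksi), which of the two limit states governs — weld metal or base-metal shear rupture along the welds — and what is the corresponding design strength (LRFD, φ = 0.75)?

φR_n ≈ 390 kips (weld metal governs)

t_e = 0.707 × 0.4375 = 0.3093 in; L = 28 in.
Weld metal: φR_n = 0.75 × 0.6 × 100 × 0.3093 × 28 = 389.7 kips.
Base metal (shear rupture): φR_n = 0.75 × 0.6 × 65 × 0.5 × 28 = 409.5 kips.
Governing: weld metal.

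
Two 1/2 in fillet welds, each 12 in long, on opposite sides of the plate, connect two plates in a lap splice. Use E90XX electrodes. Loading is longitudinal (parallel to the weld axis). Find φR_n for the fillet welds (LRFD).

φR_n ≈ 344 kips

E90XX → F_EXX = 90 ksi.
Effective throat t_e = 0.707 × 0.5 = 0.3535 in.
Total length L = 24 in; A_we = 0.3535 × 24 = 8.484 in².
F_nw = 0.6 F_EXX = 0.6 × 90 = 54 ksi.
φR_n = 0.75 × 54 × 8.484 = 343.6 kips.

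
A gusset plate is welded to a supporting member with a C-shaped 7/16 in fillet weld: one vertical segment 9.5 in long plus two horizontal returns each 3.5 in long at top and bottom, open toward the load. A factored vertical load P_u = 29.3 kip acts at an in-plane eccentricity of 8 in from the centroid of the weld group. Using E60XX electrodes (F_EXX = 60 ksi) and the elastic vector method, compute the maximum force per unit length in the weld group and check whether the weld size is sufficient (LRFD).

f_max ≈ 6.26 kip/in; adequate

Total weld length L_w = 16.5 in. Treat welds as unit-width lines.
Centroid: x̄ = 2×3.5×1.75 / 16.5 = 0.7424 in from the vertical weld.
Polar moment about centroid: J = I_x + I_y = [9.5³/12 + 2×3.5×4.75²] + [9.5×0.7424² + 2(3.5³/12 + 3.5×1.008²)] = 248.9 in³.
Direct shear f_v = P/L_w = 29.3 / 16.5 = 1.776 kip/in (vertical).
Torsion M = P·e = 29.3 × 8 = 234.4 kip·in.
Critical point at (x, y) = (2.758, 4.75) from centroid. f_tx = M·y/J = 4.474 kip/in; f_ty = M·x/J = 2.597 kip/in.
Resultant f_max = √[f_tx² + (f_v + f_ty)²] = √[4.474² + (1.776 + 2.597)²] = 6.256 kip/in.
Capacity per unit length: φr_n = 0.75 × 0.6 × 60 × (0.707 × 0.4375) = 8.351 kip/in.
6.256 ≤ 8.351 → adequate.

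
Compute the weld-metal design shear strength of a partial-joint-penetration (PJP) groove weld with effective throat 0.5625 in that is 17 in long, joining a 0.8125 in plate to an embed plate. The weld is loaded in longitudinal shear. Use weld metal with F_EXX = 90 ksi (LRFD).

φR_n ≈ 387 kips

Effective throat (given) t_e = 0.5625 in.
A_we = 0.5625 × 17 = 9.562 in².
F_nw = 0.6 F_EXX = 54 ksi.
φR_n = 0.75 × 54 × 9.562 = 387.3 kips.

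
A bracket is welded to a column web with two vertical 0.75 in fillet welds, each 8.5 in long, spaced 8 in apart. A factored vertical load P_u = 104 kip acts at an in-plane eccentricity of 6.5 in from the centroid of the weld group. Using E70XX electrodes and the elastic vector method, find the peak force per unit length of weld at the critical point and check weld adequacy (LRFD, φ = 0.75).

f_max ≈ 15.4 kip/in; adequate

E70XX → F_EXX = 70 ksi.
Total weld length L_w = 17 in. Treat welds as unit-width lines.
Polar moment about centroid: J = 2[d³/12 + d(b/2)²] = 2[8.5³/12 + 8.5×4²] = 374.4 in³.
Direct shear f_v = P/L_w = 104 / 17 = 6.118 kip/in (vertical).
Torsion M = P·e = 104 × 6.5 = 676 kip·in.
Critical point at (x, y) = (4, 4.25) from centroid. f_tx = M·y/J = 7.675 kip/in; f_ty = M·x/J = 7.223 kip/in.
Resultant f_max = √[f_tx² + (f_v + f_ty)²] = √[7.675² + (6.118 + 7.223)²] = 15.39 kip/in.
Capacity per unit length: φr_n = 0.75 × 0.6 × 70 × (0.707 × 0.75) = 16.7 kip/in.
15.39 ≤ 16.7 → adequate.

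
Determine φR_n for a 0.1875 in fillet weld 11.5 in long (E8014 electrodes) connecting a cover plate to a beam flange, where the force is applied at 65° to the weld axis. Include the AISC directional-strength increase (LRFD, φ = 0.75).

φR_n ≈ 78.6 kip

E80XX → F_EXX = 80 ksi.
t_e = 0.707 × 0.1875 = 0.1326 in; A_we = 0.1326 × 11.5 = 1.524 in².
Directional factor: 1.0 + 0.5 sin^1.5(65°) = 1.431.
F_nw = 0.6 × 80 × 1.431 = 68.71 ksi.
φR_n = 0.75 × 68.71 × 1.524 = 78.56 kip.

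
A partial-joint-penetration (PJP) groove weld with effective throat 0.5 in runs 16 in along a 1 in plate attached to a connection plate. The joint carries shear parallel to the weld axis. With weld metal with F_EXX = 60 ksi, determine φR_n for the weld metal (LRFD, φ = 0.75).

Effective throat (given) t_e = 0.5 in.
A_we = 0.5 × 16 = 8 in².
F_nw = 0.6 F_EXX = 36 ksi.
φR_n = 0.75 × 36 × 8 = 216 kips.

φR_n ≈ 216 kips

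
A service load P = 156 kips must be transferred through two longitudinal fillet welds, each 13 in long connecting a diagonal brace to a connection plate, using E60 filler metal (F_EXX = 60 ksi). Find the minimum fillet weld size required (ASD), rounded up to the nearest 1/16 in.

w = 1/2 in

Total weld length L = 26 in.
Required throat t_e = P × Ω / (0.6 F_EXX × L) = 156 × 2.0 / (0.6 × 60 × 26) = 0.3333 in.
Required leg w = t_e / 0.707 = 0.4715 in → use 1/2 in.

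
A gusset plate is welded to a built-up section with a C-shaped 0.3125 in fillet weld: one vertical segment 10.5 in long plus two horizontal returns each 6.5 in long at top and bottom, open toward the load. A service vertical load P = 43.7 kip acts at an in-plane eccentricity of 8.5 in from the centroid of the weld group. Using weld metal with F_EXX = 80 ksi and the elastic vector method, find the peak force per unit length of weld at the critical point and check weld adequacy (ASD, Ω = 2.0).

Total weld length L_w = 23.5 in. Treat welds as unit-width lines.
Centroid: x̄ = 2×6.5×3.25 / 23.5 = 1.798 in from the vertical weld.
Polar moment about centroid: J = I_x + I_y = [10.5³/12 + 2×6.5×5.25²] + [10.5×1.798² + 2(6.5³/12 + 6.5×1.452²)] = 561.9 in³.
Direct shear f_v = P/L_w = 43.7 / 23.5 = 1.86 kip/in (vertical).
Torsion M = P·e = 43.7 × 8.5 = 371.45 kip·in.
Critical point at (x, y) = (4.702, 5.25) from centroid. f_tx = M·y/J = 3.471 kip/in; f_ty = M·x/J = 3.108 kip/in.
Resultant f_max = √[f_tx² + (f_v + f_ty)²] = √[3.471² + (1.86 + 3.108)²] = 6.06 kip/in.
Capacity per unit length: r_n/Ω = (1/2.0) × 0.6 × 80 × (0.707 × 0.3125) = 5.302 kip/in.
6.06 > 5.302 → NOT adequate.

f_max ≈ 6.06 kip/in; NOT adequate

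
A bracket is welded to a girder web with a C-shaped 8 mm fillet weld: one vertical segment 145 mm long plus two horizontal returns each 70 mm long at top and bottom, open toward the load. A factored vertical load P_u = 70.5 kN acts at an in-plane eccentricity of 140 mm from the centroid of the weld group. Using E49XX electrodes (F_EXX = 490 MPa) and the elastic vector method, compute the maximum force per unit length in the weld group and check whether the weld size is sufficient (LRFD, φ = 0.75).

Total weld length L_w = 285 mm. Treat welds as unit-width lines.
Centroid: x̄ = 2×70×35 / 285 = 17.19 mm from the vertical weld.
Polar moment about centroid: J = I_x + I_y = [145³/12 + 2×70×72.5²] + [145×17.19² + 2(70³/12 + 70×17.81²)] = 1134000 mm³.
Direct shear f_v = P/L_w = 70.5×10³ / 285 = 247.4 N/mm (vertical).
Torsion M = P·e = 70.5×10³ × 140 = 9870000 N·mm.
Critical point at (x, y) = (52.81, 72.5) from centroid. f_tx = M·y/J = 630.8 N/mm; f_ty = M·x/J = 459.5 N/mm.
Resultant f_max = √[f_tx² + (f_v + f_ty)²] = √[630.8² + (247.4 + 459.5)²] = 947.4 N/mm.
Capacity per unit length: φr_n = 0.75 × 0.6 × 490 × (0.707 × 8) = 1247 N/mm.
947.4 ≤ 1247 → adequate.

f_max ≈ 947 N/mm; adequate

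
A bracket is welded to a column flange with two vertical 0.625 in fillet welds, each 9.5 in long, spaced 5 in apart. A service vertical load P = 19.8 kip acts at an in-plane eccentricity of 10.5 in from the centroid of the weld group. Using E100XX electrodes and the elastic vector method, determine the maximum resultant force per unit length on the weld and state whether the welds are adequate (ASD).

E100XX → F_EXX = 100 ksi.
Total weld length L_w = 19 in. Treat welds as unit-width lines.
Polar moment about centroid: J = 2[d³/12 + d(b/2)²] = 2[9.5³/12 + 9.5×2.5²] = 261.6 in³.
Direct shear f_v = P/L_w = 19.8 / 19 = 1.042 kip/in (vertical).
Torsion M = P·e = 19.8 × 10.5 = 207.9 kip·in.
Critical point at (x, y) = (2.5, 4.75) from centroid. f_tx = M·y/J = 3.774 kip/in; f_ty = M·x/J = 1.986 kip/in.
Resultant f_max = √[f_tx² + (f_v + f_ty)²] = √[3.774² + (1.042 + 1.986)²] = 4.839 kip/in.
Capacity per unit length: r_n/Ω = (1/2.0) × 0.6 × 100 × (0.707 × 0.625) = 13.26 kip/in.
4.839 ≤ 13.26 → adequate.

f_max ≈ 4.84 kip/in; adequate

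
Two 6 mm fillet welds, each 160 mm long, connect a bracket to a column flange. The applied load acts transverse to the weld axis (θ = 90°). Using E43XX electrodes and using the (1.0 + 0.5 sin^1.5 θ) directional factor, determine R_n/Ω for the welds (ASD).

R_n/Ω ≈ 263 kN

E43XX → F_EXX = 430 MPa.
t_e = 0.707 × 6 = 4.242 mm; A_we = 4.242 × 320 = 1357 mm².
Directional factor: 1.0 + 0.5 sin^1.5(90°) = 1.5.
F_nw = 0.6 × 430 × 1.5 = 387 MPa.
R_n/Ω = (387 × 1357) / 2.0 × 10⁻³ = 262.7 kN.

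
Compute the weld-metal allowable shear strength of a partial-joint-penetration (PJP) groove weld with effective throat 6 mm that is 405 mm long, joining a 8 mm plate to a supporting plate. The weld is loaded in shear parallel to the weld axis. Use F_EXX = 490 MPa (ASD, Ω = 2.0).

Effective throat (given) t_e = 6 mm.
A_we = 6 × 405 = 2430 mm².
F_nw = 0.6 F_EXX = 294 MPa.
R_n/Ω = (294 × 2430) / 2.0 × 10⁻³ = 357.2 kN.

R_n/Ω ≈ 357 kN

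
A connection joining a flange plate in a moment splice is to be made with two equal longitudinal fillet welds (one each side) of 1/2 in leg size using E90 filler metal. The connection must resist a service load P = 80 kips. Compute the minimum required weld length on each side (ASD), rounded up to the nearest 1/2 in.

L = 4.5 in on each side

E90XX → F_EXX = 90 ksi.
Throat t_e = 0.707 × 0.5 = 0.3535 in.
r_n/Ω = (0.6 × 90 × 0.3535) / 2.0 = 9.544 kip/in.
L_req = P / (r_n/Ω) = 80 / 9.544 = 8.382 in total.
Per side: 8.382 / 2 = 4.191 in.
Round up → use L = 4.5 in on each side.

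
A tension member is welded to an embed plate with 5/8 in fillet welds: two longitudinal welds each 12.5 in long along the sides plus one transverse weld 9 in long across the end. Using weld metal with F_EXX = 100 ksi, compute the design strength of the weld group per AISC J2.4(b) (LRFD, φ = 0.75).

t_e = 0.707 × 0.625 = 0.4419 in.
R_nwl = 0.6 × 100 × 0.4419 × 25 = 662.8 kip (longitudinal, 2 welds).
R_nwt = 0.6 × 100 × 0.4419 × 9 = 238.6 kip (transverse, base value).
(i) R_nwl + R_nwt = 901.4 kip; (ii) 0.85 R_nwl + 1.5 R_nwt = 921.3 kip.
R_n = max = 921.3 kip [governs: (ii)]; φR_n = 691 kip.

φR_n ≈ 691 kip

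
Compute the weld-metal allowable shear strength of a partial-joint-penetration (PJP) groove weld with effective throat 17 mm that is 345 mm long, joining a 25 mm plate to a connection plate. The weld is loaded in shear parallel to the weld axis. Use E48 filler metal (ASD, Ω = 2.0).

E48XX → F_EXX = 480 MPa.
Effective throat (given) t_e = 17 mm.
A_we = 17 × 345 = 5865 mm².
F_nw = 0.6 F_EXX = 288 MPa.
R_n/Ω = (288 × 5865) / 2.0 × 10⁻³ = 844.6 kN.

R_n/Ω ≈ 845 kN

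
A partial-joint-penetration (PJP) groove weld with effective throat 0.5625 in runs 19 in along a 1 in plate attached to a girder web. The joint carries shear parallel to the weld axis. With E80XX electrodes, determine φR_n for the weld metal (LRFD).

φR_n ≈ 385 kips

E80XX → F_EXX = 80 ksi.
Effective throat (given) t_e = 0.5625 in.
A_we = 0.5625 × 19 = 10.69 in².
F_nw = 0.6 F_EXX = 48 ksi.
φR_n = 0.75 × 48 × 10.69 = 384.8 kips.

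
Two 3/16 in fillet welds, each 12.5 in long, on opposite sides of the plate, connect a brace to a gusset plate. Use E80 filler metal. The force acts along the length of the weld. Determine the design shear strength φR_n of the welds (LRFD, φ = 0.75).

E80XX → F_EXX = 80 ksi.
Effective throat t_e = 0.707 × 0.1875 = 0.1326 in.
Total length L = 25 in; A_we = 0.1326 × 25 = 3.314 in².
F_nw = 0.6 F_EXX = 0.6 × 80 = 48 ksi.
φR_n = 0.75 × 48 × 3.314 = 119.3 kip.

φR_n ≈ 119 kip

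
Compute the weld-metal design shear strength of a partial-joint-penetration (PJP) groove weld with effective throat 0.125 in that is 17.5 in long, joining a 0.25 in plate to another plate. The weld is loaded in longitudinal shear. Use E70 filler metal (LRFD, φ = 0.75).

E70XX → F_EXX = 70 ksi.
Effective throat (given) t_e = 0.125 in.
A_we = 0.125 × 17.5 = 2.188 in².
F_nw = 0.6 F_EXX = 42 ksi.
φR_n = 0.75 × 42 × 2.188 = 68.91 kips.

φR_n ≈ 68.9 kips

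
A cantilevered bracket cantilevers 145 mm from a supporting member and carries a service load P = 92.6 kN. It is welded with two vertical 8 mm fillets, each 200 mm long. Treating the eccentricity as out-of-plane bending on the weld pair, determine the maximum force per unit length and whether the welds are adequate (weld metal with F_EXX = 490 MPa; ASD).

f_max ≈ 1030 N/mm; NOT adequate

L_w = 2 × 200 = 400 mm; section modulus (unit throat) S = 2 × L²/6 = 13330 mm².
Direct shear f_v = P/L_w = 92.6×10³/400 = 231.5 N/mm.
Moment M = P × e = 92.6×10³ × 145 = 13427000 N·mm; bending f_b = M/S = 1007 N/mm.
f_max = √(f_v² + f_b²) = √(231.5² + 1007²) = 1033 N/mm.
r_n/Ω = (1/2.0) × 0.6 × 490 × (0.707 × 8) = 831.4 N/mm → NOT adequate.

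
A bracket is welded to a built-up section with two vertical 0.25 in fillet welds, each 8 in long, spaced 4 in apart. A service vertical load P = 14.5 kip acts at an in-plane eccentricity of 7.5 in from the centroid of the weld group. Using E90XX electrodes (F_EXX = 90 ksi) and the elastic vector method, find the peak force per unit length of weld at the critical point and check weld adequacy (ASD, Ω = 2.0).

Total weld length L_w = 16 in. Treat welds as unit-width lines.
Polar moment about centroid: J = 2[d³/12 + d(b/2)²] = 2[8³/12 + 8×2²] = 149.3 in³.
Direct shear f_v = P/L_w = 14.5 / 16 = 0.9062 kip/in (vertical).
Torsion M = P·e = 14.5 × 7.5 = 108.75 kip·in.
Critical point at (x, y) = (2, 4) from centroid. f_tx = M·y/J = 2.913 kip/in; f_ty = M·x/J = 1.456 kip/in.
Resultant f_max = √[f_tx² + (f_v + f_ty)²] = √[2.913² + (0.9062 + 1.456)²] = 3.751 kip/in.
Capacity per unit length: r_n/Ω = (1/2.0) × 0.6 × 90 × (0.707 × 0.25) = 4.772 kip/in.
3.751 ≤ 4.772 → adequate.

f_max ≈ 3.75 kip/in; adequate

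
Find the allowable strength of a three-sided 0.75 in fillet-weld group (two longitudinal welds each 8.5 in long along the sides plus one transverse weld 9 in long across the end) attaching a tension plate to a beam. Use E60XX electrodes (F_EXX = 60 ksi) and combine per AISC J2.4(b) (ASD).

R_n/Ω ≈ 267 kips

t_e = 0.707 × 0.75 = 0.5302 in.
R_nwl = 0.6 × 60 × 0.5302 × 17 = 324.5 kips (longitudinal, 2 welds).
R_nwt = 0.6 × 60 × 0.5302 × 9 = 171.8 kips (transverse, base value).
(i) R_nwl + R_nwt = 496.3 kips; (ii) 0.85 R_nwl + 1.5 R_nwt = 533.5 kips.
R_n = max = 533.5 kips [governs: (ii)]; R_n/Ω = 266.8 kips.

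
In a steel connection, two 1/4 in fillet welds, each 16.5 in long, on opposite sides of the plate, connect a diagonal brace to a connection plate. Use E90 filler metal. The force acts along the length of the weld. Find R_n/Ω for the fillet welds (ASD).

E90XX → F_EXX = 90 ksi.
Effective throat t_e = 0.707 × 0.25 = 0.1767 in.
Total length L = 33 in; A_we = 0.1767 × 33 = 5.833 in².
F_nw = 0.6 F_EXX = 0.6 × 90 = 54 ksi.
R_n = 54 × 5.833 = 315 kip; R_n/Ω = 315/2.0 = 157.5 kip.

R_n/Ω ≈ 157 kip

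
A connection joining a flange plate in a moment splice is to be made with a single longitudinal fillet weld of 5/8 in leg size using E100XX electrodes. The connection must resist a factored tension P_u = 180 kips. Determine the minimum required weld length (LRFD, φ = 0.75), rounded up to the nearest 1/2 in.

E100XX → F_EXX = 100 ksi.
Throat t_e = 0.707 × 0.625 = 0.4419 in.
φr_n = 0.75 × 0.6 × 100 × 0.4419 = 19.88 kips/in.
L_req = P_u / φr_n = 180 / 19.88 = 9.052 in total.
Round up → use L = 9.5 in.

L = 9.5 in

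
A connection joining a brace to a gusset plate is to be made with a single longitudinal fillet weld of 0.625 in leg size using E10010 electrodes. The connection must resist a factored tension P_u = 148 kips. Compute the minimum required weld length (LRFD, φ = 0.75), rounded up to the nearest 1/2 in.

L = 7.5 in

E100XX → F_EXX = 100 ksi.
Throat t_e = 0.707 × 0.625 = 0.4419 in.
φr_n = 0.75 × 0.6 × 100 × 0.4419 = 19.88 kips/in.
L_req = P_u / φr_n = 148 / 19.88 = 7.443 in total.
Round up → use L = 7.5 in.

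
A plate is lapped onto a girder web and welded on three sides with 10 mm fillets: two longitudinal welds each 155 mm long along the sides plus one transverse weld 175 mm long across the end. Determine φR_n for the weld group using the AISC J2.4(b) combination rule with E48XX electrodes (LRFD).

φR_n ≈ 803 kN

E48XX → F_EXX = 480 MPa.
t_e = 0.707 × 10 = 7.07 mm.
R_nwl = 0.6 × 480 × 7.07 × 310 × 10⁻³ = 631.2 kN (longitudinal, 2 welds).
R_nwt = 0.6 × 480 × 7.07 × 175 × 10⁻³ = 356.3 kN (transverse, base value).
(i) R_nwl + R_nwt = 987.5 kN; (ii) 0.85 R_nwl + 1.5 R_nwt = 1071 kN.
R_n = max = 1071 kN [governs: (ii)]; φR_n = 803.3 kN.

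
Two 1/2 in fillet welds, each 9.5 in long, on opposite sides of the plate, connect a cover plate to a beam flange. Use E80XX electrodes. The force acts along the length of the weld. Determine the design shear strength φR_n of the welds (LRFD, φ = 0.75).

E80XX → F_EXX = 80 ksi.
Effective throat t_e = 0.707 × 0.5 = 0.3535 in.
Total length L = 19 in; A_we = 0.3535 × 19 = 6.716 in².
F_nw = 0.6 F_EXX = 0.6 × 80 = 48 ksi.
φR_n = 0.75 × 48 × 6.716 = 241.8 kips.

φR_n ≈ 242 kips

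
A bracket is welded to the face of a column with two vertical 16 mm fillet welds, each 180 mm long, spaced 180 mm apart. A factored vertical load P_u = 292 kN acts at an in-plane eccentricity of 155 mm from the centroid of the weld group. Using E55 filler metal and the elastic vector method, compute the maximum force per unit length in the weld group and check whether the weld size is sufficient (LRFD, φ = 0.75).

E55XX → F_EXX = 550 MPa.
Total weld length L_w = 360 mm. Treat welds as unit-width lines.
Polar moment about centroid: J = 2[d³/12 + d(b/2)²] = 2[180³/12 + 180×90²] = 3888000 mm³.
Direct shear f_v = P/L_w = 292×10³ / 360 = 811.1 N/mm (vertical).
Torsion M = P·e = 292×10³ × 155 = 45260000 N·mm.
Critical point at (x, y) = (90, 90) from centroid. f_tx = M·y/J = 1048 N/mm; f_ty = M·x/J = 1048 N/mm.
Resultant f_max = √[f_tx² + (f_v + f_ty)²] = √[1048² + (811.1 + 1048)²] = 2134 N/mm.
Capacity per unit length: φr_n = 0.75 × 0.6 × 550 × (0.707 × 16) = 2800 N/mm.
2134 ≤ 2800 → adequate.

f_max ≈ 2130 N/mm; adequate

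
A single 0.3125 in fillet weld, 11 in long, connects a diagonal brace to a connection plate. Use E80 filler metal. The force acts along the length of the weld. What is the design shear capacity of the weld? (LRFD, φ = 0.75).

φR_n ≈ 87.5 kip

E80XX → F_EXX = 80 ksi.
Effective throat t_e = 0.707 × 0.3125 = 0.2209 in.
Total length L = 11 in; A_we = 0.2209 × 11 = 2.43 in².
F_nw = 0.6 F_EXX = 0.6 × 80 = 48 ksi.
φR_n = 0.75 × 48 × 2.43 = 87.49 kip.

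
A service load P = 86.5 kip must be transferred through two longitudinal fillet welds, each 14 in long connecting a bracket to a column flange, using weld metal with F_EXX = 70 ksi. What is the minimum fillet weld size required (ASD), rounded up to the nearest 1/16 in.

Total weld length L = 28 in.
Required throat t_e = P × Ω / (0.6 F_EXX × L) = 86.5 × 2.0 / (0.6 × 70 × 28) = 0.1471 in.
Required leg w = t_e / 0.707 = 0.2081 in → use 1/4 in.

w = 1/4 in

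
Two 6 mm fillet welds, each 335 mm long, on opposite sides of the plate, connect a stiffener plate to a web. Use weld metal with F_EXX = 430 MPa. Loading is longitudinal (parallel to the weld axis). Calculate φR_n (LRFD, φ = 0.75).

φR_n ≈ 550 kN

Effective throat t_e = 0.707 × 6 = 4.242 mm.
Total length L = 670 mm; A_we = 4.242 × 670 = 2842 mm².
F_nw = 0.6 F_EXX = 0.6 × 430 = 258 MPa.
φR_n = 0.75 × 258 × 2842 × 10⁻³ = 550 kN.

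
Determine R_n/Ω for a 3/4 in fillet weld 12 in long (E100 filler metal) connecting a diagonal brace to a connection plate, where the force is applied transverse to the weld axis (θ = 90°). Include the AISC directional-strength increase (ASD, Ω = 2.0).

R_n/Ω ≈ 286 kip

E100XX → F_EXX = 100 ksi.
t_e = 0.707 × 0.75 = 0.5302 in; A_we = 0.5302 × 12 = 6.363 in².
Directional factor: 1.0 + 0.5 sin^1.5(90°) = 1.5.
F_nw = 0.6 × 100 × 1.5 = 90 ksi.
R_n/Ω = (90 × 6.363) / 2.0 = 286.3 kip.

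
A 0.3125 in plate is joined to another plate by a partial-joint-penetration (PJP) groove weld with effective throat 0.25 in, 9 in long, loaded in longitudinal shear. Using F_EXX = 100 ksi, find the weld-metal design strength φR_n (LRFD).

Effective throat (given) t_e = 0.25 in.
A_we = 0.25 × 9 = 2.25 in².
F_nw = 0.6 F_EXX = 60 ksi.
φR_n = 0.75 × 60 × 2.25 = 101.2 kips.

φR_n ≈ 101 kips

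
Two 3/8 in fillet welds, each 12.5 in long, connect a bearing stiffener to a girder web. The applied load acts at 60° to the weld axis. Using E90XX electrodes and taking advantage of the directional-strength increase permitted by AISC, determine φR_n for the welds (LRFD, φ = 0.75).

E90XX → F_EXX = 90 ksi.
t_e = 0.707 × 0.375 = 0.2651 in; A_we = 0.2651 × 25 = 6.628 in².
Directional factor: 1.0 + 0.5 sin^1.5(60°) = 1.403.
F_nw = 0.6 × 90 × 1.403 = 75.76 ksi.
φR_n = 0.75 × 75.76 × 6.628 = 376.6 kips.

φR_n ≈ 377 kips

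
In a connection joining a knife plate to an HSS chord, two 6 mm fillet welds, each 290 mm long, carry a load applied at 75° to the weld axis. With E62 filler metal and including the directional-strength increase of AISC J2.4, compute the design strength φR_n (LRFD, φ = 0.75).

φR_n ≈ 1010 kN

E62XX → F_EXX = 620 MPa.
t_e = 0.707 × 6 = 4.242 mm; A_we = 4.242 × 580 = 2460 mm².
Directional factor: 1.0 + 0.5 sin^1.5(75°) = 1.475.
F_nw = 0.6 × 620 × 1.475 = 548.6 MPa.
φR_n = 0.75 × 548.6 × 2460 × 10⁻³ = 1012 kN.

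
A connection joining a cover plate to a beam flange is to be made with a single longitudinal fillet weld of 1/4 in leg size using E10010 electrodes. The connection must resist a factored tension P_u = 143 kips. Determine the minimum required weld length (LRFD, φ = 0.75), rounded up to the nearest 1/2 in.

L = 18 in

E100XX → F_EXX = 100 ksi.
Throat t_e = 0.707 × 0.25 = 0.1767 in.
φr_n = 0.75 × 0.6 × 100 × 0.1767 = 7.954 kips/in.
L_req = P_u / φr_n = 143 / 7.954 = 17.98 in total.
Round up → use L = 18 in.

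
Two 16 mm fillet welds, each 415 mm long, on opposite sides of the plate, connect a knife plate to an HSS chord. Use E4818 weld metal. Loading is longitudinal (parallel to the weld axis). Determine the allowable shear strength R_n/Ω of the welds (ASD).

R_n/Ω ≈ 1350 kN

E48XX → F_EXX = 480 MPa.
Effective throat t_e = 0.707 × 16 = 11.31 mm.
Total length L = 830 mm; A_we = 11.31 × 830 = 9389 mm².
F_nw = 0.6 F_EXX = 0.6 × 480 = 288 MPa.
R_n = 288 × 9389 × 10⁻³ = 2704 kN; R_n/Ω = 2704/2.0 = 1352 kN.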